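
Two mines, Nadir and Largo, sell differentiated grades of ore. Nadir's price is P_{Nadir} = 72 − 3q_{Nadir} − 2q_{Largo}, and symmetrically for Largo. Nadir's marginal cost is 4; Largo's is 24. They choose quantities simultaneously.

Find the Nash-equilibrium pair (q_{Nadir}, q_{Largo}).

9.75, 4.75

Mine Nadir's profit: π = q_{Nadir}(72 − 3q_{Nadir} − 2q_{Largo}) − 4q_{Nadir}.
∂π/∂q_{Nadir} = 68 − 6q_{Nadir} − 2q_{Largo} = 0 ⇒ q_{Nadir} = 34/3 − (1/3)q_{Largo}.
Similarly q_{Largo} = 8 − (1/3)q_{Nadir}.
Plugging q_{Largo} into Nadir's best response: q_{Nadir} = 34/3 − (1/3)(8 − (1/3)q_{Nadir}) ⇒ (8/9)q_{Nadir} = 26/3, so q_{Nadir} = 9.75.
Then q_{Largo} = 8 − (1/3)·9.75 = 4.75.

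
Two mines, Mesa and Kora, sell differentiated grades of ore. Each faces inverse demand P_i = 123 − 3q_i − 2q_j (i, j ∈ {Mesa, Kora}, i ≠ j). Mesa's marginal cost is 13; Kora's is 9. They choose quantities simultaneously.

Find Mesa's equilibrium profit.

546.75

Mine Mesa's profit: π = q_{Mesa}(123 − 3q_{Mesa} − 2q_{Kora}) − 13q_{Mesa}.
∂π/∂q_{Mesa} = 110 − 6q_{Mesa} − 2q_{Kora} = 0 ⇒ q_{Mesa} = 55/3 − (1/3)q_{Kora}.
Similarly q_{Kora} = 19 − (1/3)q_{Mesa}.
Plugging q_{Kora} into Mesa's best response: q_{Mesa} = 55/3 − (1/3)(19 − (1/3)q_{Mesa}) ⇒ (8/9)q_{Mesa} = 12, so q_{Mesa} = 13.5.
Then q_{Kora} = 19 − (1/3)·13.5 = 14.5.
P_{Mesa} = 123 − 3·13.5 − 2·14.5 = 53.5.
Profit = (53.5 − 13)·13.5 = 546.75.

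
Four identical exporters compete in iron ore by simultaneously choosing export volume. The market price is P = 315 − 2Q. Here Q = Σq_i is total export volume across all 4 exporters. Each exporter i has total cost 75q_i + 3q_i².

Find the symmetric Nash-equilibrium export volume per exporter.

15

A representative exporter's profit is π_i = q_i(315 − 2Q) − 75q_i − 3q_i², with Q = q_i + Σ_{j≠i} q_j.
First-order condition: 240 − 10q_i − 2Σ_{j≠i} q_j = 0.
Imposing symmetry (q_j = q for all j) turns Σ_{j≠i} q_j into 3q, so 240 = 16q and q = 15.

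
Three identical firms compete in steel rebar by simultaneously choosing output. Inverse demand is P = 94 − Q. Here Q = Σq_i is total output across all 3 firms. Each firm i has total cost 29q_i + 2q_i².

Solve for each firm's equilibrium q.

8.125

A representative firm's profit is π_i = q_i(94 − Q) − 29q_i − 2q_i², with Q = q_i + Σ_{j≠i} q_j.
First-order condition: 65 − 6q_i − Σ_{j≠i} q_j = 0.
With identical firms, set every q_j = q: then 65 − 6q − 2q = 0, i.e. q = 65/8 = 8.125.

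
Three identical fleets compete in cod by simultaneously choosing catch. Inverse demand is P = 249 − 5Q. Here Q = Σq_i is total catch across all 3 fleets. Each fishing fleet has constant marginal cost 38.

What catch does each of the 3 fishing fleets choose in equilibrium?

10.55

A representative fishing fleet's profit is π_i = q_i(249 − 5Q) − 38q_i, with Q = q_i + Σ_{j≠i} q_j.
First-order condition: 211 − 10q_i − 5Σ_{j≠i} q_j = 0.
With identical fishing fleets, set every q_j = q: then 211 − 10q − 10q = 0, i.e. q = 211/20 = 10.55.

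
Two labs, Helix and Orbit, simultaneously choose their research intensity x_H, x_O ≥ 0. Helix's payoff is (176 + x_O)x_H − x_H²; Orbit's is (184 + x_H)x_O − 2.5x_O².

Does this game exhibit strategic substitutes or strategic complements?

Expanding Helix's payoff: 176x_H + x_Ox_H − x_H².
∂π/∂x_H = 176 + x_O − 2x_H = 0, so x_H = 88 + 0.5x_O.
The best-response slope dx_H/dx_O = 0.5 > 0: the reaction function is upward-sloping, so the choices are strategic complements.

strategic complements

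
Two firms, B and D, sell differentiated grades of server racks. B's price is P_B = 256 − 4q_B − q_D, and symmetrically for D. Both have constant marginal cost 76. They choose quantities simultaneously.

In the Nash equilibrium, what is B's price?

Firm B's profit: π = q_B(256 − 4q_B − q_D) − 76q_B.
∂π/∂q_B = 180 − 8q_B − q_D = 0 ⇒ q_B = 22.5 − 0.125q_D.
Setting q_B = q_D in the reaction function: q_B = 22.5 − 0.125q_B, so q_B = 22.5 / 1.125 = 20.
P_B = 256 − 4·20 − 20 = 156.

156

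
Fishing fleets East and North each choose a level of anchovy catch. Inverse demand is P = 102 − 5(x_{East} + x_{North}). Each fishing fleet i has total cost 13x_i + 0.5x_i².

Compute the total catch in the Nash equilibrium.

11.125

Fishing fleet East's profit: π = x_{East}(102 − 5(x_{East} + x_{North})) − 13x_{East} − 0.5x_{East}².
∂π/∂x_{East} = 89 − 11x_{East} − 5x_{North} = 0, so x_{East} = 89/11 − (5/11)x_{North}.
Setting x_{East} = x_{North} in the reaction function: x_{East} = 89/11 − (5/11)x_{East}, so x_{East} = (89/11) / (16/11) = 5.5625.
Total catch: 5.5625 + 5.5625 = 11.125.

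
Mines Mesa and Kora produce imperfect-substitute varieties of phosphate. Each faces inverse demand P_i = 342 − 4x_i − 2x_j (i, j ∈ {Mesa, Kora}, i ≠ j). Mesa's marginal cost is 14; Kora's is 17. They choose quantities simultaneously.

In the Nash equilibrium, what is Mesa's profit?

Mine Mesa's profit: π = x_{Mesa}(342 − 4x_{Mesa} − 2x_{Kora}) − 14x_{Mesa}.
∂π/∂x_{Mesa} = 328 − 8x_{Mesa} − 2x_{Kora} = 0 ⇒ x_{Mesa} = 41 − 0.25x_{Kora}.
Similarly x_{Kora} = 40.625 − 0.25x_{Mesa}.
Solving the two reaction functions simultaneously: (1 − (−0.25)(−0.25))x_{Mesa} = 41 − 0.25·40.625, so 0.9375x_{Mesa} = 987/32 and x_{Mesa} = 32.9.
Then x_{Kora} = 40.625 − 0.25·32.9 = 32.4.
P_{Mesa} = 342 − 4·32.9 − 2·32.4 = 145.6.
Profit = (145.6 − 14)·32.9 = 4329.64.

4329.64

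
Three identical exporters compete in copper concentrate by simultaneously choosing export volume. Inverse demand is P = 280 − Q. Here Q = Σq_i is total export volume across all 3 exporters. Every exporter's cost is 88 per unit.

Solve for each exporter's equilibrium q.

48

A representative exporter's profit is π_i = q_i(280 − Q) − 88q_i, with Q = q_i + Σ_{j≠i} q_j.
First-order condition: 192 − 2q_i − Σ_{j≠i} q_j = 0.
With identical exporters, set every q_j = q: then 192 − 2q − 2q = 0, i.e. q = 192/4 = 48.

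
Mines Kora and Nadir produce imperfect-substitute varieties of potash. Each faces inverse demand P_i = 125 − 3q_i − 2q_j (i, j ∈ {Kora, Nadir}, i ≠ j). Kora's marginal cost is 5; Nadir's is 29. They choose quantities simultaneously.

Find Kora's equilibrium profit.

816.75

Mine Kora's profit: π = q_{Kora}(125 − 3q_{Kora} − 2q_{Nadir}) − 5q_{Kora}.
∂π/∂q_{Kora} = 120 − 6q_{Kora} − 2q_{Nadir} = 0 ⇒ q_{Kora} = 20 − (1/3)q_{Nadir}.
Similarly q_{Nadir} = 16 − (1/3)q_{Kora}.
Substituting the second reaction function into the first: q_{Kora} = 20 − (1/3)(16 − (1/3)q_{Kora}), which gives (8/9)q_{Kora} = 44/3 ⇒ q_{Kora} = 16.5.
Then q_{Nadir} = 16 − (1/3)·16.5 = 10.5.
P_{Kora} = 125 − 3·16.5 − 2·10.5 = 54.5.
Profit = (54.5 − 5)·16.5 = 816.75.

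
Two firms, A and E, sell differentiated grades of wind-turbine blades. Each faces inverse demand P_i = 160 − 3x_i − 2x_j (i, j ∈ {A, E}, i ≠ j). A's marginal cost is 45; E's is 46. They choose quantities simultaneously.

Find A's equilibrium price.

88.3125

Firm A's profit: π = x_A(160 − 3x_A − 2x_E) − 45x_A.
∂π/∂x_A = 115 − 6x_A − 2x_E = 0 ⇒ x_A = 115/6 − (1/3)x_E.
Similarly x_E = 19 − (1/3)x_A.
Plugging x_E into A's best response: x_A = 115/6 − (1/3)(19 − (1/3)x_A) ⇒ (8/9)x_A = 77/6, so x_A = 14.4375.
Then x_E = 19 − (1/3)·14.4375 = 14.1875.
P_A = 160 − 3·14.4375 − 2·14.1875 = 88.3125.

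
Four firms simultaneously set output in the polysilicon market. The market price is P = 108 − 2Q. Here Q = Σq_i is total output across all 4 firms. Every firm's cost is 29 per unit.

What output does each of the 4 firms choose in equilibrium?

7.9

A representative firm's profit is π_i = q_i(108 − 2Q) − 29q_i, with Q = q_i + Σ_{j≠i} q_j.
First-order condition: 79 − 4q_i − 2Σ_{j≠i} q_j = 0.
In a symmetric equilibrium every firm chooses the same q, so Σ_{j≠i} q_j = 3q. The condition becomes 79 − 10q = 0, giving q = 79/10 = 7.9.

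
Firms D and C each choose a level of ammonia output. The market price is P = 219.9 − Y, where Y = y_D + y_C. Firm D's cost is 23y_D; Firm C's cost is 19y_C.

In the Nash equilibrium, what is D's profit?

Firm D's profit: π = y_D(219.9 − (y_D + y_C)) − 23y_D.
∂π/∂y_D = 196.9 − 2y_D − y_C = 0, so y_D = 98.45 − 0.5y_C.
By the same steps for C: y_C = 100.45 − 0.5y_D.
Plugging y_C into D's best response: y_D = 98.45 − 0.5(100.45 − 0.5y_D) ⇒ 0.75y_D = 48.225, so y_D = 64.3.
Then y_C = 100.45 − 0.5·64.3 = 68.3.
Price P = 219.9 − 132.6 = 87.3.
D's profit: (87.3 − 23)·64.3 = 4134.49.

4134.49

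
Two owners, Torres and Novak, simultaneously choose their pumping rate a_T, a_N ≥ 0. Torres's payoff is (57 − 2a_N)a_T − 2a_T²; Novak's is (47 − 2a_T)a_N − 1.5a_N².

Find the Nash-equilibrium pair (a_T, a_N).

Expanding Torres's payoff: 57a_T − 2a_Na_T − 2a_T².
∂π/∂a_T = 57 − 2a_N − 4a_T = 0, so a_T = 14.25 − 0.5a_N.
Likewise for Novak: a_N = 47/3 − (2/3)a_T.
Solving the two reaction functions simultaneously: (1 − (−0.5)(−2/3))a_T = 14.25 − 0.5·(47/3), so (2/3)a_T = 77/12 and a_T = 9.625.
Then a_N = 47/3 − (2/3)·9.625 = 9.25.

9.625, 9.25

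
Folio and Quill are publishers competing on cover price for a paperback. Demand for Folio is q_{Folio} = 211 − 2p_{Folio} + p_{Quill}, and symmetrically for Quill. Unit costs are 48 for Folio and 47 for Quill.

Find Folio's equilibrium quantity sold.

108.4

Folio's profit: π = (p_{Folio} − 48)(211 − 2p_{Folio} + p_{Quill}).
∂π/∂p_{Folio} = 307 − 4p_{Folio} + p_{Quill} = 0 ⇒ p_{Folio} = 76.75 + 0.25p_{Quill}.
Similarly p_{Quill} = 76.25 + 0.25p_{Folio}.
Plugging p_{Quill} into Folio's best response: p_{Folio} = 76.75 + 0.25(76.25 + 0.25p_{Folio}) ⇒ 0.9375p_{Folio} = 95.8125, so p_{Folio} = 102.2.
Then p_{Quill} = 76.25 + 0.25·102.2 = 101.8.
q_{Folio} = 211 − 2·102.2 + 101.8 = 108.4.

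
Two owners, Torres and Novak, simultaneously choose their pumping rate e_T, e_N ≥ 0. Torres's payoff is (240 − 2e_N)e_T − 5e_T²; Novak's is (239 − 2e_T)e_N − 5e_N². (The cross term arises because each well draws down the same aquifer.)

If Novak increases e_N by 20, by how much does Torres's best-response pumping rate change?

Expanding Torres's payoff: 240e_T − 2e_Ne_T − 5e_T².
∂π/∂e_T = 240 − 2e_N − 10e_T = 0, so e_T = 24 − 0.2e_N.
The reaction-function slope is −0.2, so a 20-unit rise in e_N moves e_T by −0.2 × 20 = −4. Torres's best response falls — the actions are strategic substitutes.

-4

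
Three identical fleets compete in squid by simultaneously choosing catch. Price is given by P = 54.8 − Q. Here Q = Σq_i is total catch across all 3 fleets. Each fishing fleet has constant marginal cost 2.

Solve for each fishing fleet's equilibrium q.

13.2

A representative fishing fleet's profit is π_i = q_i(54.8 − Q) − 2q_i, with Q = q_i + Σ_{j≠i} q_j.
First-order condition: 52.8 − 2q_i − Σ_{j≠i} q_j = 0.
Imposing symmetry (q_j = q for all j) turns Σ_{j≠i} q_j into 2q, so 52.8 = 4q and q = 13.2.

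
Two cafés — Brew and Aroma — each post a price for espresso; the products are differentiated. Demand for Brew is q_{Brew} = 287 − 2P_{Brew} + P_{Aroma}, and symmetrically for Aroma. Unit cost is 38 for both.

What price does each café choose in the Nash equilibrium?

121

Brew's profit: π = (P_{Brew} − 38)(287 − 2P_{Brew} + P_{Aroma}).
∂π/∂P_{Brew} = 363 − 4P_{Brew} + P_{Aroma} = 0 ⇒ P_{Brew} = 90.75 + 0.25P_{Aroma}.
By symmetry P_{Aroma} = P_{Brew}; substituting into the reaction function, 0.75P_{Brew} = 90.75 and P_{Brew} = 121.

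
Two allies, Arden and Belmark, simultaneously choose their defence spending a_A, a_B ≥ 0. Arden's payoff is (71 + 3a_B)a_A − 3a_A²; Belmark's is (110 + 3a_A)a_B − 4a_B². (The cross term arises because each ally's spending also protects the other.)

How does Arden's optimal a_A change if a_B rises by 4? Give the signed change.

2

Expanding Arden's payoff: 71a_A + 3a_Ba_A − 3a_A².
∂π/∂a_A = 71 + 3a_B − 6a_A = 0, so a_A = 71/6 + 0.5a_B.
The reaction-function slope is 0.5, so a 4-unit rise in a_B moves a_A by 0.5 × 4 = 2. Arden's best response rises — the actions are strategic complements.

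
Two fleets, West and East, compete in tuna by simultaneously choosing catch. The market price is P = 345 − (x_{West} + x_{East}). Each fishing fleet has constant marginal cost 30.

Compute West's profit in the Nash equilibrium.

Fishing fleet West's profit: π = x_{West}(345 − (x_{West} + x_{East})) − 30x_{West}.
∂π/∂x_{West} = 315 − 2x_{West} − x_{East} = 0, so x_{West} = 157.5 − 0.5x_{East}.
Setting x_{West} = x_{East} in the reaction function: x_{West} = 157.5 − 0.5x_{West}, so x_{West} = 157.5 / 1.5 = 105.
Price P = 345 − 210 = 135.
West's profit: (135 − 30)·105 = 11025.

11025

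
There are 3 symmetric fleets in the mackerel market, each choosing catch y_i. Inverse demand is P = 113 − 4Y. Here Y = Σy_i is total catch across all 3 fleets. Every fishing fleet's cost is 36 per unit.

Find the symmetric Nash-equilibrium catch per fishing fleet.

A representative fishing fleet's profit is π_i = y_i(113 − 4Y) − 36y_i, with Y = y_i + Σ_{j≠i} y_j.
First-order condition: 77 − 8y_i − 4Σ_{j≠i} y_j = 0.
In a symmetric equilibrium every fishing fleet chooses the same y, so Σ_{j≠i} y_j = 2y. The condition becomes 77 − 16y = 0, giving y = 77/16 = 4.8125.

4.8125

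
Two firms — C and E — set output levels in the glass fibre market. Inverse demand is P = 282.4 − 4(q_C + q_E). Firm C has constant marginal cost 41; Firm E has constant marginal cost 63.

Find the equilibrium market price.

Firm C's profit: π = q_C(282.4 − 4(q_C + q_E)) − 41q_C.
∂π/∂q_C = 241.4 − 8q_C − 4q_E = 0, so q_C = 30.175 − 0.5q_E.
By the same steps for E: q_E = 27.425 − 0.5q_C.
Plugging q_E into C's best response: q_C = 30.175 − 0.5(27.425 − 0.5q_C) ⇒ 0.75q_C = 16.4625, so q_C = 21.95.
Then q_E = 27.425 − 0.5·21.95 = 16.45.
Equilibrium price: P = 282.4 − 4·38.4 = 128.8.

128.8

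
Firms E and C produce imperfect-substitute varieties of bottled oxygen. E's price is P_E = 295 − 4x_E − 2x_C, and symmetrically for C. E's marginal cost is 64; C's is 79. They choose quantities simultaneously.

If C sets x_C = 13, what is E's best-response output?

25.625

Firm E's profit: π = x_E(295 − 4x_E − 2x_C) − 64x_E.
∂π/∂x_E = 231 − 8x_E − 2x_C = 0 ⇒ x_E = 28.875 − 0.25x_C.
At x_C = 13: x_E = 28.875 − 0.25·13 = 25.625.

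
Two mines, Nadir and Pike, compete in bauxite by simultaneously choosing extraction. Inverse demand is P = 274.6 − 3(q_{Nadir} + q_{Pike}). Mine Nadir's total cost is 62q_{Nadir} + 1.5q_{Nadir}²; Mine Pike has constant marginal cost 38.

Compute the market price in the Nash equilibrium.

137.44

Mine Nadir's profit: π = q_{Nadir}(274.6 − 3(q_{Nadir} + q_{Pike})) − 62q_{Nadir} − 1.5q_{Nadir}².
∂π/∂q_{Nadir} = 212.6 − 9q_{Nadir} − 3q_{Pike} = 0, so q_{Nadir} = 1063/45 − (1/3)q_{Pike}.
For Pike: ∂π/∂q_{Pike} = 236.6 − 6q_{Pike} − 3q_{Nadir} = 0 ⇒ q_{Pike} = 1183/30 − 0.5q_{Nadir}.
Substituting the second reaction function into the first: q_{Nadir} = 1063/45 − (1/3)(1183/30 − 0.5q_{Nadir}), which gives (5/6)q_{Nadir} = 943/90 ⇒ q_{Nadir} = 943/75.
Then q_{Pike} = 1183/30 − 0.5·(943/75) = 2486/75.
Equilibrium price: P = 274.6 − 3·45.72 = 137.44.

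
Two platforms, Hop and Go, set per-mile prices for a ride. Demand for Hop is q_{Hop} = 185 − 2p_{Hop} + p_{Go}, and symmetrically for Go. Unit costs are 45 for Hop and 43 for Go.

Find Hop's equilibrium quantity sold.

Hop's profit: π = (p_{Hop} − 45)(185 − 2p_{Hop} + p_{Go}).
∂π/∂p_{Hop} = 275 − 4p_{Hop} + p_{Go} = 0 ⇒ p_{Hop} = 68.75 + 0.25p_{Go}.
Similarly p_{Go} = 67.75 + 0.25p_{Hop}.
Plugging p_{Go} into Hop's best response: p_{Hop} = 68.75 + 0.25(67.75 + 0.25p_{Hop}) ⇒ 0.9375p_{Hop} = 85.6875, so p_{Hop} = 91.4.
Then p_{Go} = 67.75 + 0.25·91.4 = 90.6.
q_{Hop} = 185 − 2·91.4 + 90.6 = 92.8.

92.8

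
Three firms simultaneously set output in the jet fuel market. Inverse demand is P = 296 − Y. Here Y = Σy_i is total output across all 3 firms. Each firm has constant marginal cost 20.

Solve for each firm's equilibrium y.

69

A representative firm's profit is π_i = y_i(296 − Y) − 20y_i, with Y = y_i + Σ_{j≠i} y_j.
First-order condition: 276 − 2y_i − Σ_{j≠i} y_j = 0.
In a symmetric equilibrium every firm chooses the same y, so Σ_{j≠i} y_j = 2y. The condition becomes 276 − 4y = 0, giving y = 276/4 = 69.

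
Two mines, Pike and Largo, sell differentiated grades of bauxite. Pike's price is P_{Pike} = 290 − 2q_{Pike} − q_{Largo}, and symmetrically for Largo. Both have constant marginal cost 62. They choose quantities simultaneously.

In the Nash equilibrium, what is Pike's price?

Mine Pike's profit: π = q_{Pike}(290 − 2q_{Pike} − q_{Largo}) − 62q_{Pike}.
∂π/∂q_{Pike} = 228 − 4q_{Pike} − q_{Largo} = 0 ⇒ q_{Pike} = 57 − 0.25q_{Largo}.
Setting q_{Pike} = q_{Largo} in the reaction function: q_{Pike} = 57 − 0.25q_{Pike}, so q_{Pike} = 57 / 1.25 = 45.6.
P_{Pike} = 290 − 2·45.6 − 45.6 = 153.2.

153.2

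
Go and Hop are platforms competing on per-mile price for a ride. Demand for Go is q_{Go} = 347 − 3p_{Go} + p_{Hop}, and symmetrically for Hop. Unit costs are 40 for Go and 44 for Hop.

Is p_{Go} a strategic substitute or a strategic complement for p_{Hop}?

Go's profit: π = (p_{Go} − 40)(347 − 3p_{Go} + p_{Hop}).
∂π/∂p_{Go} = 467 − 6p_{Go} + p_{Hop} = 0 ⇒ p_{Go} = 467/6 + (1/6)p_{Hop}.
The best-response slope dp_{Go}/dp_{Hop} = 1/6 > 0: the reaction function is upward-sloping, so the choices are strategic complements.

strategic complements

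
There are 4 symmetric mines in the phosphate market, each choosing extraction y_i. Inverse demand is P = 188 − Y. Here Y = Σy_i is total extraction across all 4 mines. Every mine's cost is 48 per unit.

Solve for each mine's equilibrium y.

28

A representative mine's profit is π_i = y_i(188 − Y) − 48y_i, with Y = y_i + Σ_{j≠i} y_j.
First-order condition: 140 − 2y_i − Σ_{j≠i} y_j = 0.
With identical mines, set every y_j = y: then 140 − 2y − 3y = 0, i.e. y = 140/5 = 28.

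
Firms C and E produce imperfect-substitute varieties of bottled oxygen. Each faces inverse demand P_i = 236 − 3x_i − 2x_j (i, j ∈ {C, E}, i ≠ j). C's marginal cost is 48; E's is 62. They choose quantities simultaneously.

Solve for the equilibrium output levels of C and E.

Firm C's profit: π = x_C(236 − 3x_C − 2x_E) − 48x_C.
∂π/∂x_C = 188 − 6x_C − 2x_E = 0 ⇒ x_C = 94/3 − (1/3)x_E.
Similarly x_E = 29 − (1/3)x_C.
Plugging x_E into C's best response: x_C = 94/3 − (1/3)(29 − (1/3)x_C) ⇒ (8/9)x_C = 65/3, so x_C = 24.375.
Then x_E = 29 − (1/3)·24.375 = 20.875.

24.375, 20.875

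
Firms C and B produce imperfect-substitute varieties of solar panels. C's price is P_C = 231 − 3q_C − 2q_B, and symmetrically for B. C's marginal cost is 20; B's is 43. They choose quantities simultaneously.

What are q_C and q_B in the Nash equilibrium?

Firm C's profit: π = q_C(231 − 3q_C − 2q_B) − 20q_C.
∂π/∂q_C = 211 − 6q_C − 2q_B = 0 ⇒ q_C = 211/6 − (1/3)q_B.
Similarly q_B = 94/3 − (1/3)q_C.
Plugging q_B into C's best response: q_C = 211/6 − (1/3)(94/3 − (1/3)q_C) ⇒ (8/9)q_C = 445/18, so q_C = 27.8125.
Then q_B = 94/3 − (1/3)·27.8125 = 22.0625.

27.8125, 22.0625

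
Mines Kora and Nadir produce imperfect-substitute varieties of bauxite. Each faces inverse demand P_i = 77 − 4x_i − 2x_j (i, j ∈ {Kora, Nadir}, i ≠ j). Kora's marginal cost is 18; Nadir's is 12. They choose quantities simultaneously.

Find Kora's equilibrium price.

Mine Kora's profit: π = x_{Kora}(77 − 4x_{Kora} − 2x_{Nadir}) − 18x_{Kora}.
∂π/∂x_{Kora} = 59 − 8x_{Kora} − 2x_{Nadir} = 0 ⇒ x_{Kora} = 7.375 − 0.25x_{Nadir}.
Similarly x_{Nadir} = 8.125 − 0.25x_{Kora}.
Solving the two reaction functions simultaneously: (1 − (−0.25)(−0.25))x_{Kora} = 7.375 − 0.25·8.125, so 0.9375x_{Kora} = 171/32 and x_{Kora} = 5.7.
Then x_{Nadir} = 8.125 − 0.25·5.7 = 6.7.
P_{Kora} = 77 − 4·5.7 − 2·6.7 = 40.8.

40.8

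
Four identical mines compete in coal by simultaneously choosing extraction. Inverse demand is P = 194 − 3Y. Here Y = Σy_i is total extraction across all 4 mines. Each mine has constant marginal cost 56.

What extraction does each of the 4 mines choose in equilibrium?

9.2

A representative mine's profit is π_i = y_i(194 − 3Y) − 56y_i, with Y = y_i + Σ_{j≠i} y_j.
First-order condition: 138 − 6y_i − 3Σ_{j≠i} y_j = 0.
Imposing symmetry (y_j = y for all j) turns Σ_{j≠i} y_j into 3y, so 138 = 15y and y = 9.2.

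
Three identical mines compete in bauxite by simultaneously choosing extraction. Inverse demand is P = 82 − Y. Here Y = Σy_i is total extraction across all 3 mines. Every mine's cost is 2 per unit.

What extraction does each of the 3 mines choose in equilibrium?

A representative mine's profit is π_i = y_i(82 − Y) − 2y_i, with Y = y_i + Σ_{j≠i} y_j.
First-order condition: 80 − 2y_i − Σ_{j≠i} y_j = 0.
In a symmetric equilibrium every mine chooses the same y, so Σ_{j≠i} y_j = 2y. The condition becomes 80 − 4y = 0, giving y = 80/4 = 20.

20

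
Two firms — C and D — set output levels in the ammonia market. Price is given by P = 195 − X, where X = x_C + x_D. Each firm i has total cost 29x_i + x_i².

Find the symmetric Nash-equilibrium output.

33.2

Firm C's profit: π = x_C(195 − (x_C + x_D)) − 29x_C − x_C².
∂π/∂x_C = 166 − 4x_C − x_D = 0, so x_C = 41.5 − 0.25x_D.
Setting x_C = x_D in the reaction function: x_C = 41.5 − 0.25x_C, so x_C = 41.5 / 1.25 = 33.2.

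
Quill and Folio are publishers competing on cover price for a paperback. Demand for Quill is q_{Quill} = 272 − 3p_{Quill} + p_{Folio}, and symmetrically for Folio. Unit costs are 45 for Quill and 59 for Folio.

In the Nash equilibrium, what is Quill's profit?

4241.28

Quill's profit: π = (p_{Quill} − 45)(272 − 3p_{Quill} + p_{Folio}).
∂π/∂p_{Quill} = 407 − 6p_{Quill} + p_{Folio} = 0 ⇒ p_{Quill} = 407/6 + (1/6)p_{Folio}.
Similarly p_{Folio} = 449/6 + (1/6)p_{Quill}.
Plugging p_{Folio} into Quill's best response: p_{Quill} = 407/6 + (1/6)(449/6 + (1/6)p_{Quill}) ⇒ (35/36)p_{Quill} = 2891/36, so p_{Quill} = 82.6.
Then p_{Folio} = 449/6 + (1/6)·82.6 = 88.6.
q_{Quill} = 272 − 3·82.6 + 88.6 = 112.8.
Profit = (82.6 − 45)·112.8 = 4241.28.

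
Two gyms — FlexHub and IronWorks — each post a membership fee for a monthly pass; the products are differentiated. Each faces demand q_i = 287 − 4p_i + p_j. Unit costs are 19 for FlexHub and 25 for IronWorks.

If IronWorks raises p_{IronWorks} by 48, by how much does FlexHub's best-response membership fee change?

6

FlexHub's profit: π = (p_{FlexHub} − 19)(287 − 4p_{FlexHub} + p_{IronWorks}).
∂π/∂p_{FlexHub} = 363 − 8p_{FlexHub} + p_{IronWorks} = 0 ⇒ p_{FlexHub} = 45.375 + 0.125p_{IronWorks}.
The reaction-function slope is 0.125, so a 48-unit rise in p_{IronWorks} moves p_{FlexHub} by 0.125 × 48 = 6. FlexHub's best response rises — the actions are strategic complements.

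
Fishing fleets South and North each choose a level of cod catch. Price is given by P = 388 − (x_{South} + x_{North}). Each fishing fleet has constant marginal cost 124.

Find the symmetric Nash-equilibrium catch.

88

Fishing fleet South's profit: π = x_{South}(388 − (x_{South} + x_{North})) − 124x_{South}.
∂π/∂x_{South} = 264 − 2x_{South} − x_{North} = 0, so x_{South} = 132 − 0.5x_{North}.
By symmetry x_{North} = x_{South}; substituting into the reaction function, 1.5x_{South} = 132 and x_{South} = 88.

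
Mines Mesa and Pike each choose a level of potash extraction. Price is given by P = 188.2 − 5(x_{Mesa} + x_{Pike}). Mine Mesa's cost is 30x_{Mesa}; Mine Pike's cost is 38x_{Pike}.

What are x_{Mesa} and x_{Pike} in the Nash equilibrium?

Mine Mesa's profit: π = x_{Mesa}(188.2 − 5(x_{Mesa} + x_{Pike})) − 30x_{Mesa}.
∂π/∂x_{Mesa} = 158.2 − 10x_{Mesa} − 5x_{Pike} = 0, so x_{Mesa} = 15.82 − 0.5x_{Pike}.
By the same steps for Pike: x_{Pike} = 15.02 − 0.5x_{Mesa}.
Plugging x_{Pike} into Mesa's best response: x_{Mesa} = 15.82 − 0.5(15.02 − 0.5x_{Mesa}) ⇒ 0.75x_{Mesa} = 8.31, so x_{Mesa} = 11.08.
Then x_{Pike} = 15.02 − 0.5·11.08 = 9.48.

11.08, 9.48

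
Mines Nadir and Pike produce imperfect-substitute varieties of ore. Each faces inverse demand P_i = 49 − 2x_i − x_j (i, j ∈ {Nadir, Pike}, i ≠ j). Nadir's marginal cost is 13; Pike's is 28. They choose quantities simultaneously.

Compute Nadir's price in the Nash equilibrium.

Mine Nadir's profit: π = x_{Nadir}(49 − 2x_{Nadir} − x_{Pike}) − 13x_{Nadir}.
∂π/∂x_{Nadir} = 36 − 4x_{Nadir} − x_{Pike} = 0 ⇒ x_{Nadir} = 9 − 0.25x_{Pike}.
Similarly x_{Pike} = 5.25 − 0.25x_{Nadir}.
Solving the two reaction functions simultaneously: (1 − (−0.25)(−0.25))x_{Nadir} = 9 − 0.25·5.25, so 0.9375x_{Nadir} = 7.6875 and x_{Nadir} = 8.2.
Then x_{Pike} = 5.25 − 0.25·8.2 = 3.2.
P_{Nadir} = 49 − 2·8.2 − 3.2 = 29.4.

29.4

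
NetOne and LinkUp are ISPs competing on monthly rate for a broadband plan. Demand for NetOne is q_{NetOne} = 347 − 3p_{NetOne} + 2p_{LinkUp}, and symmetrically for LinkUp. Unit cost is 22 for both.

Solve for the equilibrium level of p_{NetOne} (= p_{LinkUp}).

NetOne's profit: π = (p_{NetOne} − 22)(347 − 3p_{NetOne} + 2p_{LinkUp}).
∂π/∂p_{NetOne} = 413 − 6p_{NetOne} + 2p_{LinkUp} = 0 ⇒ p_{NetOne} = 413/6 + (1/3)p_{LinkUp}.
By symmetry p_{LinkUp} = p_{NetOne}; substituting into the reaction function, (2/3)p_{NetOne} = 413/6 and p_{NetOne} = 103.25.

103.25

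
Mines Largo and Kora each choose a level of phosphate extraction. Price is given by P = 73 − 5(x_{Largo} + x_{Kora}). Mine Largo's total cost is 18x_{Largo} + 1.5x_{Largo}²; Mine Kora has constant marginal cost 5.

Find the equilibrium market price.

Mine Largo's profit: π = x_{Largo}(73 − 5(x_{Largo} + x_{Kora})) − 18x_{Largo} − 1.5x_{Largo}².
∂π/∂x_{Largo} = 55 − 13x_{Largo} − 5x_{Kora} = 0, so x_{Largo} = 55/13 − (5/13)x_{Kora}.
For Kora: ∂π/∂x_{Kora} = 68 − 10x_{Kora} − 5x_{Largo} = 0 ⇒ x_{Kora} = 6.8 − 0.5x_{Largo}.
Substituting the second reaction function into the first: x_{Largo} = 55/13 − (5/13)(6.8 − 0.5x_{Largo}), which gives (21/26)x_{Largo} = 21/13 ⇒ x_{Largo} = 2.
Then x_{Kora} = 6.8 − 0.5·2 = 5.8.
Equilibrium price: P = 73 − 5·7.8 = 34.

34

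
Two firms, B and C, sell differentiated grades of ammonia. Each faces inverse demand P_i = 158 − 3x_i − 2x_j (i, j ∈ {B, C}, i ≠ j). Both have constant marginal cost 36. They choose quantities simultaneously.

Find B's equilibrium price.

Firm B's profit: π = x_B(158 − 3x_B − 2x_C) − 36x_B.
∂π/∂x_B = 122 − 6x_B − 2x_C = 0 ⇒ x_B = 61/3 − (1/3)x_C.
Setting x_B = x_C in the reaction function: x_B = 61/3 − (1/3)x_B, so x_B = (61/3) / (4/3) = 15.25.
P_B = 158 − 3·15.25 − 2·15.25 = 81.75.

81.75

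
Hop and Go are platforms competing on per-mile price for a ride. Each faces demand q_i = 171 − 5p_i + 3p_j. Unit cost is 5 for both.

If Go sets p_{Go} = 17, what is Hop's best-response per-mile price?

Hop's profit: π = (p_{Hop} − 5)(171 − 5p_{Hop} + 3p_{Go}).
∂π/∂p_{Hop} = 196 − 10p_{Hop} + 3p_{Go} = 0 ⇒ p_{Hop} = 19.6 + 0.3p_{Go}.
At p_{Go} = 17: p_{Hop} = 19.6 + 0.3·17 = 24.7.

24.7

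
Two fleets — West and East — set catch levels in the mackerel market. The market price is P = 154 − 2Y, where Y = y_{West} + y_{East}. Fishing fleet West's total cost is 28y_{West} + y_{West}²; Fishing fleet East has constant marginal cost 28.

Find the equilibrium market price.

78.4

Fishing fleet West's profit: π = y_{West}(154 − 2(y_{West} + y_{East})) − 28y_{West} − y_{West}².
∂π/∂y_{West} = 126 − 6y_{West} − 2y_{East} = 0, so y_{West} = 21 − (1/3)y_{East}.
For East: ∂π/∂y_{East} = 126 − 4y_{East} − 2y_{West} = 0 ⇒ y_{East} = 31.5 − 0.5y_{West}.
Substituting the second reaction function into the first: y_{West} = 21 − (1/3)(31.5 − 0.5y_{West}), which gives (5/6)y_{West} = 10.5 ⇒ y_{West} = 12.6.
Then y_{East} = 31.5 − 0.5·12.6 = 25.2.
Equilibrium price: P = 154 − 2·37.8 = 78.4.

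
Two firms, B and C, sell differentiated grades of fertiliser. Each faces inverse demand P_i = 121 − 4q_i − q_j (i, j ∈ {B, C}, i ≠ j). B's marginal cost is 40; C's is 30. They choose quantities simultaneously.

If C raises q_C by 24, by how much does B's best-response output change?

Firm B's profit: π = q_B(121 − 4q_B − q_C) − 40q_B.
∂π/∂q_B = 81 − 8q_B − q_C = 0 ⇒ q_B = 10.125 − 0.125q_C.
The reaction-function slope is −0.125, so a 24-unit rise in q_C moves q_B by −0.125 × 24 = −3. B's best response falls — the actions are strategic substitutes.

-3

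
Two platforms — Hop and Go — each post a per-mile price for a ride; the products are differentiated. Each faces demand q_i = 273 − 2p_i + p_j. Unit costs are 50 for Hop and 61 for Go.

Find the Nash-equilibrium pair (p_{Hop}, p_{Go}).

Hop's profit: π = (p_{Hop} − 50)(273 − 2p_{Hop} + p_{Go}).
∂π/∂p_{Hop} = 373 − 4p_{Hop} + p_{Go} = 0 ⇒ p_{Hop} = 93.25 + 0.25p_{Go}.
Similarly p_{Go} = 98.75 + 0.25p_{Hop}.
Solving the two reaction functions simultaneously: (1 − (0.25)(0.25))p_{Hop} = 93.25 + 0.25·98.75, so 0.9375p_{Hop} = 117.9375 and p_{Hop} = 125.8.
Then p_{Go} = 98.75 + 0.25·125.8 = 130.2.

125.8, 130.2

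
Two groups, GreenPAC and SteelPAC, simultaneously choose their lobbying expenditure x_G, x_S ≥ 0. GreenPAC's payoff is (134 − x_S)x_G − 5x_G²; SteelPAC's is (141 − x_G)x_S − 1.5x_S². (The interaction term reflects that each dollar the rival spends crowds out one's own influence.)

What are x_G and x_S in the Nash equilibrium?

9, 44

Expanding GreenPAC's payoff: 134x_G − x_Sx_G − 5x_G².
∂π/∂x_G = 134 − x_S − 10x_G = 0, so x_G = 13.4 − 0.1x_S.
Likewise for SteelPAC: x_S = 47 − (1/3)x_G.
Plugging x_S into GreenPAC's best response: x_G = 13.4 − 0.1(47 − (1/3)x_G) ⇒ (29/30)x_G = 8.7, so x_G = 9.
Then x_S = 47 − (1/3)·9 = 44.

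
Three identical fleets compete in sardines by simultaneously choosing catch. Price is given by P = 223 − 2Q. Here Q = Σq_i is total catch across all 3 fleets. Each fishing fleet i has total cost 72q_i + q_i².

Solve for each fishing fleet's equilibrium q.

A representative fishing fleet's profit is π_i = q_i(223 − 2Q) − 72q_i − q_i², with Q = q_i + Σ_{j≠i} q_j.
First-order condition: 151 − 6q_i − 2Σ_{j≠i} q_j = 0.
With identical fishing fleets, set every q_j = q: then 151 − 6q − 4q = 0, i.e. q = 151/10 = 15.1.

15.1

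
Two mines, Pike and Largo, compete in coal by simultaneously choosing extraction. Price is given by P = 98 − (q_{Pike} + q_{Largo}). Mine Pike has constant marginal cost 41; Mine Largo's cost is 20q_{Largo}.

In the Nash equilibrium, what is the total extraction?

45

Mine Pike's profit: π = q_{Pike}(98 − (q_{Pike} + q_{Largo})) − 41q_{Pike}.
∂π/∂q_{Pike} = 57 − 2q_{Pike} − q_{Largo} = 0, so q_{Pike} = 28.5 − 0.5q_{Largo}.
By the same steps for Largo: q_{Largo} = 39 − 0.5q_{Pike}.
Substituting the second reaction function into the first: q_{Pike} = 28.5 − 0.5(39 − 0.5q_{Pike}), which gives 0.75q_{Pike} = 9 ⇒ q_{Pike} = 12.
Then q_{Largo} = 39 − 0.5·12 = 33.
Total extraction: 12 + 33 = 45.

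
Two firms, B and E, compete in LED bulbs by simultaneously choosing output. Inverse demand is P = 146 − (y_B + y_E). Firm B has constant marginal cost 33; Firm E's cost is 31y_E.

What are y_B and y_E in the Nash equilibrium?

Firm B's profit: π = y_B(146 − (y_B + y_E)) − 33y_B.
∂π/∂y_B = 113 − 2y_B − y_E = 0, so y_B = 56.5 − 0.5y_E.
By the same steps for E: y_E = 57.5 − 0.5y_B.
Substituting the second reaction function into the first: y_B = 56.5 − 0.5(57.5 − 0.5y_B), which gives 0.75y_B = 27.75 ⇒ y_B = 37.
Then y_E = 57.5 − 0.5·37 = 39.

37, 39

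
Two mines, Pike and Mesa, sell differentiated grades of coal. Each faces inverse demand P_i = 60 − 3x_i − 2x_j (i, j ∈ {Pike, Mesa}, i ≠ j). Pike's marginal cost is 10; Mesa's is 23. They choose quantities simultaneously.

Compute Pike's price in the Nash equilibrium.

Mine Pike's profit: π = x_{Pike}(60 − 3x_{Pike} − 2x_{Mesa}) − 10x_{Pike}.
∂π/∂x_{Pike} = 50 − 6x_{Pike} − 2x_{Mesa} = 0 ⇒ x_{Pike} = 25/3 − (1/3)x_{Mesa}.
Similarly x_{Mesa} = 37/6 − (1/3)x_{Pike}.
Plugging x_{Mesa} into Pike's best response: x_{Pike} = 25/3 − (1/3)(37/6 − (1/3)x_{Pike}) ⇒ (8/9)x_{Pike} = 113/18, so x_{Pike} = 7.0625.
Then x_{Mesa} = 37/6 − (1/3)·7.0625 = 3.8125.
P_{Pike} = 60 − 3·7.0625 − 2·3.8125 = 31.1875.

31.1875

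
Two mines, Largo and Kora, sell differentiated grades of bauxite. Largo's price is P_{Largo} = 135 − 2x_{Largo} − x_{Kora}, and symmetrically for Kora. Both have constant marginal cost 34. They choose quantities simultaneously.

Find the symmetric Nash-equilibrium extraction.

20.2

Mine Largo's profit: π = x_{Largo}(135 − 2x_{Largo} − x_{Kora}) − 34x_{Largo}.
∂π/∂x_{Largo} = 101 − 4x_{Largo} − x_{Kora} = 0 ⇒ x_{Largo} = 25.25 − 0.25x_{Kora}.
The game is symmetric, so in equilibrium x_{Kora} = x_{Largo}: the reaction function gives 1.25x_{Largo} = 25.25, hence x_{Largo} = 20.2.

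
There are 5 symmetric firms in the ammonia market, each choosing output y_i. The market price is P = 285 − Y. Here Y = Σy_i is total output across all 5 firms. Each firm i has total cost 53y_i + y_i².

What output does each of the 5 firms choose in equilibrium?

A representative firm's profit is π_i = y_i(285 − Y) − 53y_i − y_i², with Y = y_i + Σ_{j≠i} y_j.
First-order condition: 232 − 4y_i − Σ_{j≠i} y_j = 0.
Imposing symmetry (y_j = y for all j) turns Σ_{j≠i} y_j into 4y, so 232 = 8y and y = 29.

29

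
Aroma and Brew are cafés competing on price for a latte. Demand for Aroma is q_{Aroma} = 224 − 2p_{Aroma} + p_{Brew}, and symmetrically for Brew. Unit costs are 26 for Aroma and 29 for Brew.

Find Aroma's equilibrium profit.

Aroma's profit: π = (p_{Aroma} − 26)(224 − 2p_{Aroma} + p_{Brew}).
∂π/∂p_{Aroma} = 276 − 4p_{Aroma} + p_{Brew} = 0 ⇒ p_{Aroma} = 69 + 0.25p_{Brew}.
Similarly p_{Brew} = 70.5 + 0.25p_{Aroma}.
Plugging p_{Brew} into Aroma's best response: p_{Aroma} = 69 + 0.25(70.5 + 0.25p_{Aroma}) ⇒ 0.9375p_{Aroma} = 86.625, so p_{Aroma} = 92.4.
Then p_{Brew} = 70.5 + 0.25·92.4 = 93.6.
q_{Aroma} = 224 − 2·92.4 + 93.6 = 132.8.
Profit = (92.4 − 26)·132.8 = 8817.92.

8817.92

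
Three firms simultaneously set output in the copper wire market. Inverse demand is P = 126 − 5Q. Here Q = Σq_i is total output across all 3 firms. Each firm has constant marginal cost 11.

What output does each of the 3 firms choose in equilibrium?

5.75

A representative firm's profit is π_i = q_i(126 − 5Q) − 11q_i, with Q = q_i + Σ_{j≠i} q_j.
First-order condition: 115 − 10q_i − 5Σ_{j≠i} q_j = 0.
Imposing symmetry (q_j = q for all j) turns Σ_{j≠i} q_j into 2q, so 115 = 20q and q = 5.75.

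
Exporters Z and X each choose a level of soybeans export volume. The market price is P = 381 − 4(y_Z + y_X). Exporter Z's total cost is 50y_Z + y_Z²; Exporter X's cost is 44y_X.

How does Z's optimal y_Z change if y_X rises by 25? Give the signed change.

-10

Exporter Z's profit: π = y_Z(381 − 4(y_Z + y_X)) − 50y_Z − y_Z².
∂π/∂y_Z = 331 − 10y_Z − 4y_X = 0, so y_Z = 33.1 − 0.4y_X.
The reaction-function slope is −0.4, so a 25-unit rise in y_X moves y_Z by −0.4 × 25 = −10. Z's best response falls — the actions are strategic substitutes.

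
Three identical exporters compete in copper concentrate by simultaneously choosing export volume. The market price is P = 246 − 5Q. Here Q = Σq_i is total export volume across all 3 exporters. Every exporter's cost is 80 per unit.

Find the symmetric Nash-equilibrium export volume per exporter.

8.3

A representative exporter's profit is π_i = q_i(246 − 5Q) − 80q_i, with Q = q_i + Σ_{j≠i} q_j.
First-order condition: 166 − 10q_i − 5Σ_{j≠i} q_j = 0.
Imposing symmetry (q_j = q for all j) turns Σ_{j≠i} q_j into 2q, so 166 = 20q and q = 8.3.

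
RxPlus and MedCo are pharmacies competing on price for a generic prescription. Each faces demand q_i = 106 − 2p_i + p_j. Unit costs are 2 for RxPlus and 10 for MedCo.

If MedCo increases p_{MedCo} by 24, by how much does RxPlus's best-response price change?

RxPlus's profit: π = (p_{RxPlus} − 2)(106 − 2p_{RxPlus} + p_{MedCo}).
∂π/∂p_{RxPlus} = 110 − 4p_{RxPlus} + p_{MedCo} = 0 ⇒ p_{RxPlus} = 27.5 + 0.25p_{MedCo}.
The reaction-function slope is 0.25, so a 24-unit rise in p_{MedCo} moves p_{RxPlus} by 0.25 × 24 = 6. RxPlus's best response rises — the actions are strategic complements.

6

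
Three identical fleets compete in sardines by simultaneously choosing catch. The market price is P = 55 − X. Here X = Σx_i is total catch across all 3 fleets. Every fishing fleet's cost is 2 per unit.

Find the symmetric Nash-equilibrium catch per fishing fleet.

A representative fishing fleet's profit is π_i = x_i(55 − X) − 2x_i, with X = x_i + Σ_{j≠i} x_j.
First-order condition: 53 − 2x_i − Σ_{j≠i} x_j = 0.
In a symmetric equilibrium every fishing fleet chooses the same x, so Σ_{j≠i} x_j = 2x. The condition becomes 53 − 4x = 0, giving x = 53/4 = 13.25.

13.25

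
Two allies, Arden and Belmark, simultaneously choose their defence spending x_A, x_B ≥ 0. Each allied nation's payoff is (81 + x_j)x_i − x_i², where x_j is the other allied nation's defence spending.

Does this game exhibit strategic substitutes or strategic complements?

strategic complements

Arden's payoff is (81 + x_B)x_A − x_A².
∂π/∂x_A = 81 + x_B − 2x_A = 0, so x_A = 40.5 + 0.5x_B.
The best-response slope dx_A/dx_B = 0.5 > 0: the reaction function is upward-sloping, so the choices are strategic complements.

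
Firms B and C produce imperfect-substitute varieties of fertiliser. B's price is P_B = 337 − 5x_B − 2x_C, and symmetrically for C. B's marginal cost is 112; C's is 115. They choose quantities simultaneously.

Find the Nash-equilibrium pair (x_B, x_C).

Firm B's profit: π = x_B(337 − 5x_B − 2x_C) − 112x_B.
∂π/∂x_B = 225 − 10x_B − 2x_C = 0 ⇒ x_B = 22.5 − 0.2x_C.
Similarly x_C = 22.2 − 0.2x_B.
Substituting the second reaction function into the first: x_B = 22.5 − 0.2(22.2 − 0.2x_B), which gives 0.96x_B = 18.06 ⇒ x_B = 18.8125.
Then x_C = 22.2 − 0.2·18.8125 = 18.4375.

18.8125, 18.4375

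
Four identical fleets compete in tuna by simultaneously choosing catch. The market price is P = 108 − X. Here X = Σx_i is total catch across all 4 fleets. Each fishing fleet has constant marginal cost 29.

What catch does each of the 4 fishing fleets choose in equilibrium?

A representative fishing fleet's profit is π_i = x_i(108 − X) − 29x_i, with X = x_i + Σ_{j≠i} x_j.
First-order condition: 79 − 2x_i − Σ_{j≠i} x_j = 0.
In a symmetric equilibrium every fishing fleet chooses the same x, so Σ_{j≠i} x_j = 3x. The condition becomes 79 − 5x = 0, giving x = 79/5 = 15.8.

15.8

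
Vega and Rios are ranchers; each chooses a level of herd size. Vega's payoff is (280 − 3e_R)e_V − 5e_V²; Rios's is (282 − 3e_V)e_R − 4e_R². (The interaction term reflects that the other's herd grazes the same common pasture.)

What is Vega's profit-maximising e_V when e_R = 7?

25.9

Expanding Vega's payoff: 280e_V − 3e_Re_V − 5e_V².
∂π/∂e_V = 280 − 3e_R − 10e_V = 0, so e_V = 28 − 0.3e_R.
At e_R = 7: e_V = 28 − 0.3·7 = 25.9.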